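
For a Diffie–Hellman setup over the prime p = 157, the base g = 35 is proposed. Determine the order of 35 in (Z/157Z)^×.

The order of 35 must divide φ(157) = 157 − 1 = 156 = 2^2 · 3 · 13.
Divisors of 156: 1, 2, 3, 4, 6, 12, 13, 26, 39, 52, 78, 156.
Evaluate successive powers at the divisors of 156:
35^1 ≡ 35 (mod 157)
35^2 ≡ 126 (mod 157)
35^3 ≡ 14 (mod 157)
35^4 ≡ 19 (mod 157)
35^6 ≡ 39 (mod 157)
35^12 ≡ 108 (mod 157)
35^13 ≡ 12 (mod 157)
35^26 ≡ 144 (mod 157)
35^39 ≡ 1 (mod 157) ✓
The smallest such exponent is 39, so the order of 35 is 39.

39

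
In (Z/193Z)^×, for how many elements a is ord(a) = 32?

φ(193) = 193 − 1 = 192 = 2^6 · 3.
In a cyclic group of order 192, there are φ(d) elements of order d for each divisor d of 192, and zero for non-divisors.
32 = 2^5 divides 192, and φ(32) = 16.

16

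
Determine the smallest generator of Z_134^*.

φ(134) = φ(2)·φ(67) = 1·66 = 66 = 2 · 3 · 11.
Test candidates g = 2, 3, … against the prime factors q ∈ {2, 3, 11} of φ(134): g is a generator iff g^(66/q) ≢ 1 for every such q.
g = 2: gcd(2, 134) = 2 > 1, not a unit — skip.
g = 3: 3^33 ≡ 133; 3^22 ≡ 1 — hits 1, so not a primitive root.
g = 4: gcd(4, 134) = 2 > 1, not a unit — skip.
g = 5: 5^33 ≡ 133; 5^22 ≡ 1 — hits 1, so not a primitive root.
g = 6: gcd(6, 134) = 2 > 1, not a unit — skip.
g = 7: 7^33 ≡ 133; 7^22 ≡ 29; 7^6 ≡ 131 — none is 1, so 7 is a primitive root.
The smallest primitive root modulo 134 is 7.

7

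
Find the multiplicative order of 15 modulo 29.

28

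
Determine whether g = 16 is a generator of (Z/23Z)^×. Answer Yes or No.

No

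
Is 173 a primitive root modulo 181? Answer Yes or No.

No

φ(181) = 181 − 1 = 180 = 2^2 · 3^2 · 5.
An element g generates (Z/181Z)^× iff g^(180/q) ≢ 1 (mod 181) for each prime q ∈ {2, 3, 5}.
173^90 ≡ 180 (mod 181)  [q = 2: ≢ 1 ✓]
173^60 ≡ 1 (mod 181)  [q = 3: ≡ 1 ✗]
173^36 ≡ 125 (mod 181)  [q = 5: ≢ 1 ✓]
173^60 ≡ 1 shows ord(173) | 60, strictly less than φ(181); not a primitive root.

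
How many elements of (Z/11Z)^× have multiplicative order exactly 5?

4

φ(11) = 11 − 1 = 10 = 2 · 5.
In a cyclic group of order 10, there are φ(d) elements of order d for each divisor d of 10, and zero for non-divisors.
5 | 10, and φ(5) = 5 − 1 = 4.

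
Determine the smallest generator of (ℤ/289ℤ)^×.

φ(289) = φ(17^2) = 17·(17−1) = 272 = 2^4 · 17.
g is a primitive root iff g^(272/q) ≢ 1 (mod 289) for each prime q ∈ {2, 17}.
g = 2: 2^136 ≡ 1 — hits 1, so not a primitive root.
g = 3: 3^136 ≡ 288; 3^16 ≡ 171 — none is 1, so 3 is a primitive root.
Hence the least primitive root of 289 is 3.

3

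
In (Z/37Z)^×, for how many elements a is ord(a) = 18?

6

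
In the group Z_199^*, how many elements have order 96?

φ(199) = 199 − 1 = 198 = 2 · 3^2 · 11.
In a cyclic group of order 198, there are φ(d) elements of order d for each divisor d of 198, and zero for non-divisors.
96 does not divide 198, so no element of (Z/199Z)^× has order 96.

0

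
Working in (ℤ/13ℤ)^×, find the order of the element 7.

12

The order of 7 must divide φ(13) = 13 − 1 = 12 = 2^2 · 3.
Divisors of 12: 1, 2, 3, 4, 6, 12.
Evaluate successive powers at the divisors of 12:
7^1 ≡ 7 (mod 13)
7^2 ≡ 10 (mod 13)
7^3 ≡ 5 (mod 13)
7^4 ≡ 9 (mod 13)
7^6 ≡ 12 (mod 13)
7^12 ≡ 1 (mod 13) ✓
So ord_13(7) = 12.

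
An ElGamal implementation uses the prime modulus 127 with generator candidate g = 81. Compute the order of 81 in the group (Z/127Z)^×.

63

The order of 81 must divide φ(127) = 127 − 1 = 126 = 2 · 3^2 · 7.
Divisors of 126: 1, 2, 3, 6, 7, 9, 14, 18, 21, 42, 63, 126.
Check 81^d mod 127 for each divisor in increasing order:
81^1 ≡ 81 (mod 127)
81^2 ≡ 84 (mod 127)
81^3 ≡ 73 (mod 127)
81^6 ≡ 122 (mod 127)
81^7 ≡ 103 (mod 127)
81^9 ≡ 16 (mod 127)
81^14 ≡ 68 (mod 127)
81^18 ≡ 2 (mod 127)
81^21 ≡ 19 (mod 127)
81^42 ≡ 107 (mod 127)
81^63 ≡ 1 (mod 127) ✓
Therefore the multiplicative order of 81 modulo 127 is 63.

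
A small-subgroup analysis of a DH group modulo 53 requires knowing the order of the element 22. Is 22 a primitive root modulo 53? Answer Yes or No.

Yes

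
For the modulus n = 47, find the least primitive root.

φ(47) = 47 − 1 = 46 = 2 · 23.
Test candidates g = 2, 3, … against the prime factors q ∈ {2, 23} of φ(47): g is a generator iff g^(46/q) ≢ 1 for every such q.
g = 2: 2^23 ≡ 1 — hits 1, so not a primitive root.
g = 3: 3^23 ≡ 1 — hits 1, so not a primitive root.
g = 4: 4^23 ≡ 1 — hits 1, so not a primitive root.
g = 5: 5^23 ≡ 46; 5^2 ≡ 25 — none is 1, so 5 is a primitive root.
So 5 is the smallest generator of (Z/47Z)^×.

5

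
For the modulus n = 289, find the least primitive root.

φ(289) = φ(17^2) = 17·(17−1) = 272 = 2^4 · 17.
Test candidates g = 2, 3, … against the prime factors q ∈ {2, 17} of φ(289): g is a generator iff g^(272/q) ≢ 1 for every such q.
g = 2: 2^136 ≡ 1 — hits 1, so not a primitive root.
g = 3: 3^136 ≡ 288; 3^16 ≡ 171 — none is 1, so 3 is a primitive root.
So 3 is the smallest generator of (Z/289Z)^×.

3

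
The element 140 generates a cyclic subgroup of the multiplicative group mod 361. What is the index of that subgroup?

6

Since 140 ∈ (Z/361Z)^×, its order divides φ(361) = φ(19^2) = 19·(19−1) = 342 = 2 · 3^2 · 19.
Divisors of 342: 1, 2, 3, 6, 9, 18, 19, 38, 57, 114, 171, 342.
Compute 140^d (mod 361) for the divisors d until we hit 1:
140^1 ≡ 140
140^2 ≡ 106
140^3 ≡ 39
140^6 ≡ 77
140^9 ≡ 115
140^18 ≡ 229
140^19 ≡ 292
140^38 ≡ 68
140^57 ≡ 1
So ord_361(140) = 57, hence |⟨140⟩| = 57.
[(Z/361Z)^× : ⟨140⟩] = 342/57 = 6.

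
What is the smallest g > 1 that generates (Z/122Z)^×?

7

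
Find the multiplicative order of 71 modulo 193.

64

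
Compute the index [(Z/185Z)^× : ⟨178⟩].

4

Since 178 ∈ (Z/185Z)^×, its order divides φ(185) = φ(5·37) = (5−1)·(37−1) = 4·36 = 144 = 2^4 · 3^2.
Divisors of 144: 1, 2, 3, 4, 6, 8, 9, 12, 16, 18, 24, 36, 48, 72, 144.
Test each divisor d:
178^1 ≡ 178 (mod 185)
178^2 ≡ 49 (mod 185)
178^3 ≡ 27 (mod 185)
178^4 ≡ 181 (mod 185)
178^6 ≡ 174 (mod 185)
178^8 ≡ 16 (mod 185)
178^9 ≡ 73 (mod 185)
178^12 ≡ 121 (mod 185)
178^16 ≡ 71 (mod 185)
178^18 ≡ 149 (mod 185)
178^24 ≡ 26 (mod 185)
178^36 ≡ 1 (mod 185) ✓
Thus |⟨178⟩| = ord(178) = 36.
Index = |(Z/185Z)^×| / |⟨178⟩| = 144 / 36 = 4.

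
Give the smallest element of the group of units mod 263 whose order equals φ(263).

5

φ(263) = 263 − 1 = 262 = 2 · 131.
g is a primitive root iff g^(262/q) ≢ 1 (mod 263) for each prime q ∈ {2, 131}.
g = 2: 2^131 ≡ 1 — hits 1, so not a primitive root.
g = 3: 3^131 ≡ 1 — hits 1, so not a primitive root.
g = 4: 4^131 ≡ 1 — hits 1, so not a primitive root.
g = 5: 5^131 ≡ 262; 5^2 ≡ 25 — none is 1, so 5 is a primitive root.
The smallest primitive root modulo 263 is 5.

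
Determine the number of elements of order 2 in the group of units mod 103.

φ(103) = 103 − 1 = 102 = 2 · 3 · 17.
Since (Z/103Z)^× is cyclic of order 102, the number of elements of order d is φ(d) when d | 102 and 0 otherwise.
2 | 102, and φ(2) = 2 − 1 = 1.

1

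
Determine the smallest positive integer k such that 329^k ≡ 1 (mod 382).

95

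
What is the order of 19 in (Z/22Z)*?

10

Since 19 ∈ (Z/22Z)^×, its order divides φ(22) = φ(2)·φ(11) = 1·10 = 10 = 2 · 5.
Divisors of 10: 1, 2, 5, 10.
Check 19^d mod 22 for each divisor in increasing order:
19^1 ≡ 19 (mod 22)
19^2 ≡ 9 (mod 22)
19^5 ≡ 21 (mod 22)
19^10 ≡ 1 (mod 22) ✓
So ord_22(19) = 10.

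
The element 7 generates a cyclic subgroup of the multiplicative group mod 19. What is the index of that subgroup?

By Lagrange's theorem, ord_19(7) divides φ(19) = 19 − 1 = 18 = 2 · 3^2.
Divisors of 18: 1, 2, 3, 6, 9, 18.
Compute 7^d (mod 19) for the divisors d until we hit 1:
7^1 ≡ 7 (mod 19)
7^2 ≡ 11 (mod 19)
7^3 ≡ 1 (mod 19) ✓
The order of 7 is 3, so the subgroup it generates has 3 elements.
The index is φ(19) / ord(7) = 18 / 3 = 6.

6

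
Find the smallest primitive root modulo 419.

2

φ(419) = 419 − 1 = 418 = 2 · 11 · 19.
g is a primitive root iff g^(418/q) ≢ 1 (mod 419) for each prime q ∈ {2, 11, 19}.
g = 2: 2^209 ≡ 418; 2^38 ≡ 334; 2^22 ≡ 114 — none is 1, so 2 is a primitive root.
Hence the least primitive root of 419 is 2.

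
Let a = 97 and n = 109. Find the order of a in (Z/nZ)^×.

Since 97 ∈ (Z/109Z)^×, its order divides φ(109) = 109 − 1 = 108 = 2^2 · 3^3.
Divisors of 108: 1, 2, 3, 4, 6, 9, 12, 18, 27, 36, 54, 108.
Compute 97^d (mod 109) for the divisors d until we hit 1:
97^1 ≡ 97 (mod 109)
97^2 ≡ 35 (mod 109)
97^3 ≡ 16 (mod 109)
97^4 ≡ 26 (mod 109)
97^6 ≡ 38 (mod 109)
97^9 ≡ 63 (mod 109)
97^12 ≡ 27 (mod 109)
97^18 ≡ 45 (mod 109)
97^27 ≡ 1 (mod 109) ✓
Therefore the multiplicative order of 97 modulo 109 is 27.

27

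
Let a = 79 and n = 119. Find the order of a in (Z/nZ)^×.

48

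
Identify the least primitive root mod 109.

φ(109) = 109 − 1 = 108 = 2^2 · 3^3.
g is a primitive root iff g^(108/q) ≢ 1 (mod 109) for each prime q ∈ {2, 3}.
g = 2: 2^54 ≡ 108; 2^36 ≡ 1 — hits 1, so not a primitive root.
g = 3: 3^54 ≡ 1 — hits 1, so not a primitive root.
g = 4: 4^54 ≡ 1 — hits 1, so not a primitive root.
g = 5: 5^54 ≡ 1 — hits 1, so not a primitive root.
g = 6: 6^54 ≡ 108; 6^36 ≡ 63 — none is 1, so 6 is a primitive root.
So 6 is the smallest generator of (Z/109Z)^×.

6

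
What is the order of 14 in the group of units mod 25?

10

ord(14) | φ(25) = φ(5^2) = 5·(5−1) = 20 = 2^2 · 5.
Divisors of 20: 1, 2, 4, 5, 10, 20.
Check 14^d mod 25 for each divisor in increasing order:
14^1 ≡ 14
14^2 ≡ 21
14^4 ≡ 16
14^5 ≡ 24
14^10 ≡ 1
The smallest such exponent is 10, so the order of 14 is 10.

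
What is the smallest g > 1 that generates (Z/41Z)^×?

6

φ(41) = 41 − 1 = 40 = 2^3 · 5.
g is a primitive root iff g^(40/q) ≢ 1 (mod 41) for each prime q ∈ {2, 5}.
g = 2: 2^20 ≡ 1 — hits 1, so not a primitive root.
g = 3: 3^20 ≡ 40; 3^8 ≡ 1 — hits 1, so not a primitive root.
g = 4: 4^20 ≡ 1 — hits 1, so not a primitive root.
g = 5: 5^20 ≡ 1 — hits 1, so not a primitive root.
g = 6: 6^20 ≡ 40; 6^8 ≡ 10 — none is 1, so 6 is a primitive root.
Hence the least primitive root of 41 is 6.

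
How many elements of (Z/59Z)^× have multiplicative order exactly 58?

28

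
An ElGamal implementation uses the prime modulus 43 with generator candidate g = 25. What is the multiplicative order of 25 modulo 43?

21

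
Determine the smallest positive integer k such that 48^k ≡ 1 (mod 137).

By Lagrange's theorem, ord_137(48) divides φ(137) = 137 − 1 = 136 = 2^3 · 17.
Divisors of 136: 1, 2, 4, 8, 17, 34, 68, 136.
Check 48^d mod 137 for each divisor in increasing order:
48^1 ≡ 48 (mod 137)
48^2 ≡ 112 (mod 137)
48^4 ≡ 77 (mod 137)
48^8 ≡ 38 (mod 137)
48^17 ≡ 127 (mod 137)
48^34 ≡ 100 (mod 137)
48^68 ≡ 136 (mod 137)
48^136 ≡ 1 (mod 137) ✓
The smallest such exponent is 136, so the order of 48 is 136.

136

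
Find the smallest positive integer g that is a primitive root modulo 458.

φ(458) = φ(2)·φ(229) = 1·228 = 228 = 2^2 · 3 · 19.
g is a primitive root iff g^(228/q) ≢ 1 (mod 458) for each prime q ∈ {2, 3, 19}.
g = 2: gcd(2, 458) = 2 > 1, not a unit — skip.
g = 3: 3^114 ≡ 1 — hits 1, so not a primitive root.
g = 4: gcd(4, 458) = 2 > 1, not a unit — skip.
g = 5: 5^114 ≡ 1 — hits 1, so not a primitive root.
g = 6: gcd(6, 458) = 2 > 1, not a unit — skip.
g = 7: 7^114 ≡ 457; 7^76 ≡ 323; 7^12 ≡ 43 — none is 1, so 7 is a primitive root.
The smallest primitive root modulo 458 is 7.

7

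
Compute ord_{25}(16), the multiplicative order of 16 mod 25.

5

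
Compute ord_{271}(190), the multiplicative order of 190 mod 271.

30

ord(190) | φ(271) = 271 − 1 = 270 = 2 · 3^3 · 5.
Divisors of 270: 1, 2, 3, 5, 6, 9, 10, 15, 18, 27, 30, 45, 54, 90, 135, 270.
Evaluate successive powers at the divisors of 270:
190^1 ≡ 190 (mod 271)
190^2 ≡ 57 (mod 271)
190^3 ≡ 261 (mod 271)
190^5 ≡ 243 (mod 271)
190^6 ≡ 100 (mod 271)
190^9 ≡ 84 (mod 271)
190^10 ≡ 242 (mod 271)
190^15 ≡ 270 (mod 271)
190^18 ≡ 10 (mod 271)
190^27 ≡ 27 (mod 271)
190^30 ≡ 1 (mod 271) ✓
Hence ord(190) = 30.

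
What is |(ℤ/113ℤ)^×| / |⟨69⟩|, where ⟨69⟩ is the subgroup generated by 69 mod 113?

14

The order of 69 must divide φ(113) = 113 − 1 = 112 = 2^4 · 7.
Divisors of 112: 1, 2, 4, 7, 8, 14, 16, 28, 56, 112.
Check 69^d mod 113 for each divisor in increasing order:
69^1 ≡ 69 (mod 113)
69^2 ≡ 15 (mod 113)
69^4 ≡ 112 (mod 113)
69^7 ≡ 95 (mod 113)
69^8 ≡ 1 (mod 113) ✓
The order of 69 is 8, so the subgroup it generates has 8 elements.
[(Z/113Z)^× : ⟨69⟩] = 112/8 = 14.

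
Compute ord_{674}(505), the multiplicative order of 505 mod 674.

42

By Lagrange's theorem, ord_674(505) divides φ(674) = φ(2)·φ(337) = 1·336 = 336 = 2^4 · 3 · 7.
Divisors of 336: 1, 2, 3, 4, 6, 7, 8, 12, 14, 16, 21, 24, 28, 42, 48, 56, 84, 112, 168, 336.
Compute 505^d (mod 674) for the divisors d until we hit 1:
505^1 ≡ 505
505^2 ≡ 253
505^3 ≡ 379
505^4 ≡ 653
505^6 ≡ 79
505^7 ≡ 129
505^8 ≡ 441
505^12 ≡ 175
505^14 ≡ 465
505^16 ≡ 369
505^21 ≡ 673
505^24 ≡ 295
505^28 ≡ 545
505^42 ≡ 1
Hence ord(505) = 42.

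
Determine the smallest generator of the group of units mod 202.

φ(202) = φ(2)·φ(101) = 1·100 = 100 = 2^2 · 5^2.
Test candidates g = 2, 3, … against the prime factors q ∈ {2, 5} of φ(202): g is a generator iff g^(100/q) ≢ 1 for every such q.
g = 2: gcd(2, 202) = 2 > 1, not a unit — skip.
g = 3: 3^50 ≡ 201; 3^20 ≡ 185 — none is 1, so 3 is a primitive root.
The smallest primitive root modulo 202 is 3.

3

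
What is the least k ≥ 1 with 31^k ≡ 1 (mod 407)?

Since 31 ∈ (Z/407Z)^×, its order divides φ(407) = φ(11·37) = (11−1)·(37−1) = 10·36 = 360 = 2^3 · 3^2 · 5.
Divisors of 360: 1, 2, 3, 4, 5, 6, 8, 9, 10, 12, 15, 18, 20, 24, 30, 36, 40, 45, 60, 72, 90, 120, 180, 360.
Evaluate successive powers at the divisors of 360:
31^1 ≡ 31 (mod 407)
31^2 ≡ 147 (mod 407)
31^3 ≡ 80 (mod 407)
31^4 ≡ 38 (mod 407)
31^5 ≡ 364 (mod 407)
31^6 ≡ 295 (mod 407)
31^8 ≡ 223 (mod 407)
31^9 ≡ 401 (mod 407)
31^10 ≡ 221 (mod 407)
31^12 ≡ 334 (mod 407)
31^15 ≡ 265 (mod 407)
31^18 ≡ 36 (mod 407)
31^20 ≡ 1 (mod 407) ✓
Therefore the multiplicative order of 31 modulo 407 is 20.

20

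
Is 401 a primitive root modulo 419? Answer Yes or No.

φ(419) = 419 − 1 = 418 = 2 · 11 · 19.
It suffices to check that the order of 401 is not a proper divisor of 418: compute 401^(418/q) for q ∈ {2, 11, 19}.
401^209 ≡ 1 (mod 419)  [q = 2: ≡ 1 ✗]
401^38 ≡ 129 (mod 419)  [q = 11: ≢ 1 ✓]
401^22 ≡ 330 (mod 419)  [q = 19: ≢ 1 ✓]
The check at q = 2 fails, so 401 generates a proper subgroup.

No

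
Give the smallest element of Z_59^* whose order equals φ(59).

2

φ(59) = 59 − 1 = 58 = 2 · 29.
g is a primitive root iff g^(58/q) ≢ 1 (mod 59) for each prime q ∈ {2, 29}.
g = 2: 2^29 ≡ 58; 2^2 ≡ 4 — none is 1, so 2 is a primitive root.
So 2 is the smallest generator of (Z/59Z)^×.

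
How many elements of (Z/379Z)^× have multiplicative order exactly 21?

φ(379) = 379 − 1 = 378 = 2 · 3^3 · 7.
In a cyclic group of order 378, there are φ(d) elements of order d for each divisor d of 378, and zero for non-divisors.
21 = 3 · 7 divides 378, and φ(21) = 12.

12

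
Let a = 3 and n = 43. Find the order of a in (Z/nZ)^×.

42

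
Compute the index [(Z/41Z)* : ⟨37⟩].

The order of 37 must divide φ(41) = 41 − 1 = 40 = 2^3 · 5.
Divisors of 40: 1, 2, 4, 5, 8, 10, 20, 40.
Evaluate successive powers at the divisors of 40:
37^1 ≡ 37
37^2 ≡ 16
37^4 ≡ 10
37^5 ≡ 1
So ord_41(37) = 5, hence |⟨37⟩| = 5.
The index is φ(41) / ord(37) = 40 / 5 = 8.

8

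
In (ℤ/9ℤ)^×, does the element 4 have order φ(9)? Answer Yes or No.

φ(9) = φ(3^2) = 3·(3−1) = 6 = 2 · 3.
An element g generates (Z/9Z)^× iff g^(6/q) ≢ 1 (mod 9) for each prime q ∈ {2, 3}.
4^3 ≡ 1 (mod 9)  [q = 2: ≡ 1 ✗]
4^2 ≡ 7 (mod 9)  [q = 3: ≢ 1 ✓]
4^3 ≡ 1 shows ord(4) | 3, strictly less than φ(9); not a primitive root.

No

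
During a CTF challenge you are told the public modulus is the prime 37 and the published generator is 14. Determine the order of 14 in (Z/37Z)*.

12

ord(14) | φ(37) = 37 − 1 = 36 = 2^2 · 3^2.
Divisors of 36: 1, 2, 3, 4, 6, 9, 12, 18, 36.
Compute 14^d (mod 37) for the divisors d until we hit 1:
14^1 ≡ 14 (mod 37)
14^2 ≡ 11 (mod 37)
14^3 ≡ 6 (mod 37)
14^4 ≡ 10 (mod 37)
14^6 ≡ 36 (mod 37)
14^9 ≡ 31 (mod 37)
14^12 ≡ 1 (mod 37) ✓
The smallest such exponent is 12, so the order of 14 is 12.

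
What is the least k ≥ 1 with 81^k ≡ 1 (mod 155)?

The order of 81 must divide φ(155) = φ(5·31) = (5−1)·(31−1) = 4·30 = 120 = 2^3 · 3 · 5.
Divisors of 120: 1, 2, 3, 4, 5, 6, 8, 10, 12, 15, 20, 24, 30, 40, 60, 120.
Check 81^d mod 155 for each divisor in increasing order:
81^1 ≡ 81 (mod 155)
81^2 ≡ 51 (mod 155)
81^3 ≡ 101 (mod 155)
81^4 ≡ 121 (mod 155)
81^5 ≡ 36 (mod 155)
81^6 ≡ 126 (mod 155)
81^8 ≡ 71 (mod 155)
81^10 ≡ 56 (mod 155)
81^12 ≡ 66 (mod 155)
81^15 ≡ 1 (mod 155) ✓
The smallest such exponent is 15, so the order of 81 is 15.

15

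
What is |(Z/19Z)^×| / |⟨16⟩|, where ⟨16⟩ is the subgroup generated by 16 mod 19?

ord(16) | φ(19) = 19 − 1 = 18 = 2 · 3^2.
Divisors of 18: 1, 2, 3, 6, 9, 18.
Evaluate successive powers at the divisors of 18:
16^1 ≡ 16
16^2 ≡ 9
16^3 ≡ 11
16^6 ≡ 7
16^9 ≡ 1
Thus |⟨16⟩| = ord(16) = 9.
The index is φ(19) / ord(16) = 18 / 9 = 2.

2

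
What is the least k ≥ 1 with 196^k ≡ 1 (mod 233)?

58

Since 196 ∈ (Z/233Z)^×, its order divides φ(233) = 233 − 1 = 232 = 2^3 · 29.
Divisors of 232: 1, 2, 4, 8, 29, 58, 116, 232.
Evaluate successive powers at the divisors of 232:
196^1 ≡ 196 (mod 233)
196^2 ≡ 204 (mod 233)
196^4 ≡ 142 (mod 233)
196^8 ≡ 126 (mod 233)
196^29 ≡ 232 (mod 233)
196^58 ≡ 1 (mod 233) ✓
So ord_233(196) = 58.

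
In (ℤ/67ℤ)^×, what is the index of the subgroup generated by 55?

Since 55 ∈ (Z/67Z)^×, its order divides φ(67) = 67 − 1 = 66 = 2 · 3 · 11.
Divisors of 66: 1, 2, 3, 6, 11, 22, 33, 66.
Compute 55^d (mod 67) for the divisors d until we hit 1:
55^1 ≡ 55 (mod 67)
55^2 ≡ 10 (mod 67)
55^3 ≡ 14 (mod 67)
55^6 ≡ 62 (mod 67)
55^11 ≡ 37 (mod 67)
55^22 ≡ 29 (mod 67)
55^33 ≡ 1 (mod 67) ✓
So ord_67(55) = 33, hence |⟨55⟩| = 33.
The index is φ(67) / ord(55) = 66 / 33 = 2.

2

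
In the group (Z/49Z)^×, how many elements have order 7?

6

φ(49) = φ(7^2) = 7·(7−1) = 42 = 2 · 3 · 7.
Since (Z/49Z)^× is cyclic of order 42, the number of elements of order d is φ(d) when d | 42 and 0 otherwise.
7 | 42, and φ(7) = 7 − 1 = 6.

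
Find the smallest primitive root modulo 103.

φ(103) = 103 − 1 = 102 = 2 · 3 · 17.
Test candidates g = 2, 3, … against the prime factors q ∈ {2, 3, 17} of φ(103): g is a generator iff g^(102/q) ≢ 1 for every such q.
g = 2: 2^51 ≡ 1 — hits 1, so not a primitive root.
g = 3: 3^51 ≡ 102; 3^34 ≡ 1 — hits 1, so not a primitive root.
g = 4: 4^51 ≡ 1 — hits 1, so not a primitive root.
g = 5: 5^51 ≡ 102; 5^34 ≡ 56; 5^6 ≡ 72 — none is 1, so 5 is a primitive root.
The smallest primitive root modulo 103 is 5.

5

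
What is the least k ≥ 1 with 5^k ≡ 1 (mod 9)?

By Lagrange's theorem, ord_9(5) divides φ(9) = φ(3^2) = 3·(3−1) = 6 = 2 · 3.
Divisors of 6: 1, 2, 3, 6.
Check 5^d mod 9 for each divisor in increasing order:
5^1 ≡ 5
5^2 ≡ 7
5^3 ≡ 8
5^6 ≡ 1
Therefore the multiplicative order of 5 modulo 9 is 6.

6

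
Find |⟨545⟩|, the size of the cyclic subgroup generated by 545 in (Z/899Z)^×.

105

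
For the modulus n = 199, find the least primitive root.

3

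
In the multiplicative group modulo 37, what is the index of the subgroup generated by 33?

4

By Lagrange's theorem, ord_37(33) divides φ(37) = 37 − 1 = 36 = 2^2 · 3^2.
Divisors of 36: 1, 2, 3, 4, 6, 9, 12, 18, 36.
Test each divisor d:
33^1 ≡ 33 (mod 37)
33^2 ≡ 16 (mod 37)
33^3 ≡ 10 (mod 37)
33^4 ≡ 34 (mod 37)
33^6 ≡ 26 (mod 37)
33^9 ≡ 1 (mod 37) ✓
So ord_37(33) = 9, hence |⟨33⟩| = 9.
[(Z/37Z)^× : ⟨33⟩] = 36/9 = 4.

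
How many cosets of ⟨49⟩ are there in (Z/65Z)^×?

8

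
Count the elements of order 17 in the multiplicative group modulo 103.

16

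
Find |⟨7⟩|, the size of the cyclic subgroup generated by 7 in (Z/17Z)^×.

16

ord(7) | φ(17) = 17 − 1 = 16 = 2^4.
Divisors of 16: 1, 2, 4, 8, 16.
Compute 7^d (mod 17) for the divisors d until we hit 1:
7^1 ≡ 7
7^2 ≡ 15
7^4 ≡ 4
7^8 ≡ 16
7^16 ≡ 1
The smallest such exponent is 16, so the order of 7 is 16.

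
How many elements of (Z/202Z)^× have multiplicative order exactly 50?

φ(202) = φ(2)·φ(101) = 1·100 = 100 = 2^2 · 5^2.
In a cyclic group of order 100, there are φ(d) elements of order d for each divisor d of 100, and zero for non-divisors.
50 = 2 · 5^2 divides 100, and φ(50) = 20.

20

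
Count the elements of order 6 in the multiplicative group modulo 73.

2

φ(73) = 73 − 1 = 72 = 2^3 · 3^2.
(Z/73Z)^× is cyclic (|G| = 72); a cyclic group of order m has exactly φ(d) elements of each order d | m, and none otherwise.
6 = 2 · 3 divides 72, and φ(6) = 2.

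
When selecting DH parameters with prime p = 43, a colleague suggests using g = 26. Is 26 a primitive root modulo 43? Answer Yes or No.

φ(43) = 43 − 1 = 42 = 2 · 3 · 7.
It suffices to check that the order of 26 is not a proper divisor of 42: compute 26^(42/q) for q ∈ {2, 3, 7}.
26^21 ≡ 42 (mod 43)  [q = 2: ≢ 1 ✓]
26^14 ≡ 6 (mod 43)  [q = 3: ≢ 1 ✓]
26^6 ≡ 35 (mod 43)  [q = 7: ≢ 1 ✓]
None equal 1, so ord_43(26) = 42: 26 is a primitive root.

Yes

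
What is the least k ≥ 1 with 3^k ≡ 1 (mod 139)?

138

ord(3) | φ(139) = 139 − 1 = 138 = 2 · 3 · 23.
Divisors of 138: 1, 2, 3, 6, 23, 46, 69, 138.
Test each divisor d:
3^1 ≡ 3 (mod 139)
3^2 ≡ 9 (mod 139)
3^3 ≡ 27 (mod 139)
3^6 ≡ 34 (mod 139)
3^23 ≡ 43 (mod 139)
3^46 ≡ 42 (mod 139)
3^69 ≡ 138 (mod 139)
3^138 ≡ 1 (mod 139) ✓
So ord_139(3) = 138.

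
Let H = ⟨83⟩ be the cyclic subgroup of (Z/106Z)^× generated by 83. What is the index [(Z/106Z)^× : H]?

By Lagrange's theorem, ord_106(83) divides φ(106) = φ(2)·φ(53) = 1·52 = 52 = 2^2 · 13.
Divisors of 52: 1, 2, 4, 13, 26, 52.
Check 83^d mod 106 for each divisor in increasing order:
83^1 ≡ 83 (mod 106)
83^2 ≡ 105 (mod 106)
83^4 ≡ 1 (mod 106) ✓
Thus |⟨83⟩| = ord(83) = 4.
[(Z/106Z)^× : ⟨83⟩] = 52/4 = 13.

13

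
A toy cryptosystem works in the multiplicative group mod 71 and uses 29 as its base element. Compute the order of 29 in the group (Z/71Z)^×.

35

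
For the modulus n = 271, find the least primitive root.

φ(271) = 271 − 1 = 270 = 2 · 3^3 · 5.
g is a primitive root iff g^(270/q) ≢ 1 (mod 271) for each prime q ∈ {2, 3, 5}.
g = 2: 2^135 ≡ 1 — hits 1, so not a primitive root.
g = 3: 3^135 ≡ 270; 3^90 ≡ 1 — hits 1, so not a primitive root.
g = 4: 4^135 ≡ 1 — hits 1, so not a primitive root.
g = 5: 5^135 ≡ 1 — hits 1, so not a primitive root.
g = 6: 6^135 ≡ 270; 6^90 ≡ 242; 6^54 ≡ 10 — none is 1, so 6 is a primitive root.
Hence the least primitive root of 271 is 6.

6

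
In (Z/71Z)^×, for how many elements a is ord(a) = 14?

φ(71) = 71 − 1 = 70 = 2 · 5 · 7.
(Z/71Z)^× is cyclic (|G| = 70); a cyclic group of order m has exactly φ(d) elements of each order d | m, and none otherwise.
14 = 2 · 7 divides 70, and φ(14) = 6.

6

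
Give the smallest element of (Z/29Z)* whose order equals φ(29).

φ(29) = 29 − 1 = 28 = 2^2 · 7.
Test candidates g = 2, 3, … against the prime factors q ∈ {2, 7} of φ(29): g is a generator iff g^(28/q) ≢ 1 for every such q.
g = 2: 2^14 ≡ 28; 2^4 ≡ 16 — none is 1, so 2 is a primitive root.
So 2 is the smallest generator of (Z/29Z)^×.

2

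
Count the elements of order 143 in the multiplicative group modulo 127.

φ(127) = 127 − 1 = 126 = 2 · 3^2 · 7.
Since (Z/127Z)^× is cyclic of order 126, the number of elements of order d is φ(d) when d | 126 and 0 otherwise.
Since 143 ∤ 126, the count is 0.

0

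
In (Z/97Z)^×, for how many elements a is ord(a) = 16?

8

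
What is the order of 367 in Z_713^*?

6

Since 367 ∈ (Z/713Z)^×, its order divides φ(713) = φ(23·31) = (23−1)·(31−1) = 22·30 = 660 = 2^2 · 3 · 5 · 11.
Divisors of 660: 1, 2, 3, 4, 5, 6, 10, 11, 12, 15, 20, 22, 30, 33, 44, 55, 60, 66, 110, 132, 165, 220, 330, 660.
Check 367^d mod 713 for each divisor in increasing order:
367^1 ≡ 367
367^2 ≡ 645
367^3 ≡ 712
367^4 ≡ 346
367^5 ≡ 68
367^6 ≡ 1
So ord_713(367) = 6.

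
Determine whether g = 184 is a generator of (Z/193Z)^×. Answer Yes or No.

φ(193) = 193 − 1 = 192 = 2^6 · 3.
Test 184^(192/q) mod 193 for each prime factor q of 192:
184^96 ≡ 1 (mod 193)  [q = 2: ≡ 1 ✗]
184^64 ≡ 1 (mod 193)  [q = 3: ≡ 1 ✗]
The check at q = 2 fails, so 184 generates a proper subgroup.

No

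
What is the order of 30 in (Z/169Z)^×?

By Lagrange's theorem, ord_169(30) divides φ(169) = φ(13^2) = 13·(13−1) = 156 = 2^2 · 3 · 13.
Divisors of 156: 1, 2, 3, 4, 6, 12, 13, 26, 39, 52, 78, 156.
Check 30^d mod 169 for each divisor in increasing order:
30^1 ≡ 30 (mod 169)
30^2 ≡ 55 (mod 169)
30^3 ≡ 129 (mod 169)
30^4 ≡ 152 (mod 169)
30^6 ≡ 79 (mod 169)
30^12 ≡ 157 (mod 169)
30^13 ≡ 147 (mod 169)
30^26 ≡ 146 (mod 169)
30^39 ≡ 168 (mod 169)
30^52 ≡ 22 (mod 169)
30^78 ≡ 1 (mod 169) ✓
So ord_169(30) = 78.

78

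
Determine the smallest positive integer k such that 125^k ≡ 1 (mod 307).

Since 125 ∈ (Z/307Z)^×, its order divides φ(307) = 307 − 1 = 306 = 2 · 3^2 · 17.
Divisors of 306: 1, 2, 3, 6, 9, 17, 18, 34, 51, 102, 153, 306.
Check 125^d mod 307 for each divisor in increasing order:
125^1 ≡ 125 (mod 307)
125^2 ≡ 275 (mod 307)
125^3 ≡ 298 (mod 307)
125^6 ≡ 81 (mod 307)
125^9 ≡ 192 (mod 307)
125^17 ≡ 290 (mod 307)
125^18 ≡ 24 (mod 307)
125^34 ≡ 289 (mod 307)
125^51 ≡ 306 (mod 307)
125^102 ≡ 1 (mod 307) ✓
Therefore the multiplicative order of 125 modulo 307 is 102.

102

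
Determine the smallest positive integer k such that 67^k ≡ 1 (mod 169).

156

ord(67) | φ(169) = φ(13^2) = 13·(13−1) = 156 = 2^2 · 3 · 13.
Divisors of 156: 1, 2, 3, 4, 6, 12, 13, 26, 39, 52, 78, 156.
Check 67^d mod 169 for each divisor in increasing order:
67^1 ≡ 67 (mod 169)
67^2 ≡ 95 (mod 169)
67^3 ≡ 112 (mod 169)
67^4 ≡ 68 (mod 169)
67^6 ≡ 38 (mod 169)
67^12 ≡ 92 (mod 169)
67^13 ≡ 80 (mod 169)
67^26 ≡ 147 (mod 169)
67^39 ≡ 99 (mod 169)
67^52 ≡ 146 (mod 169)
67^78 ≡ 168 (mod 169)
67^156 ≡ 1 (mod 169) ✓
Hence ord(67) = 156.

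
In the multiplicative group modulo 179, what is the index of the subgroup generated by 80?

2

Since 80 ∈ (Z/179Z)^×, its order divides φ(179) = 179 − 1 = 178 = 2 · 89.
Divisors of 178: 1, 2, 89, 178.
Test each divisor d:
80^1 ≡ 80 (mod 179)
80^2 ≡ 135 (mod 179)
80^89 ≡ 1 (mod 179) ✓
The order of 80 is 89, so the subgroup it generates has 89 elements.
[(Z/179Z)^× : ⟨80⟩] = 178/89 = 2.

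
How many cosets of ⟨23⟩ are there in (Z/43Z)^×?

2

By Lagrange's theorem, ord_43(23) divides φ(43) = 43 − 1 = 42 = 2 · 3 · 7.
Divisors of 42: 1, 2, 3, 6, 7, 14, 21, 42.
Compute 23^d (mod 43) for the divisors d until we hit 1:
23^1 ≡ 23 (mod 43)
23^2 ≡ 13 (mod 43)
23^3 ≡ 41 (mod 43)
23^6 ≡ 4 (mod 43)
23^7 ≡ 6 (mod 43)
23^14 ≡ 36 (mod 43)
23^21 ≡ 1 (mod 43) ✓
The order of 23 is 21, so the subgroup it generates has 21 elements.
The index is φ(43) / ord(23) = 42 / 21 = 2.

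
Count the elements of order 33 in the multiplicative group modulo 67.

20

φ(67) = 67 − 1 = 66 = 2 · 3 · 11.
(Z/67Z)^× is cyclic (|G| = 66); a cyclic group of order m has exactly φ(d) elements of each order d | m, and none otherwise.
33 = 3 · 11 divides 66, and φ(33) = 20.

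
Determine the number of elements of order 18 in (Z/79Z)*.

φ(79) = 79 − 1 = 78 = 2 · 3 · 13.
In a cyclic group of order 78, there are φ(d) elements of order d for each divisor d of 78, and zero for non-divisors.
Since 18 ∤ 78, the count is 0.

0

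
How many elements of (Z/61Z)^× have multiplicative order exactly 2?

1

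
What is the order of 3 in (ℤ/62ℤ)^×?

30

ord(3) | φ(62) = φ(2)·φ(31) = 1·30 = 30 = 2 · 3 · 5.
Divisors of 30: 1, 2, 3, 5, 6, 10, 15, 30.
Compute 3^d (mod 62) for the divisors d until we hit 1:
3^1 ≡ 3 (mod 62)
3^2 ≡ 9 (mod 62)
3^3 ≡ 27 (mod 62)
3^5 ≡ 57 (mod 62)
3^6 ≡ 47 (mod 62)
3^10 ≡ 25 (mod 62)
3^15 ≡ 61 (mod 62)
3^30 ≡ 1 (mod 62) ✓
Therefore the multiplicative order of 3 modulo 62 is 30.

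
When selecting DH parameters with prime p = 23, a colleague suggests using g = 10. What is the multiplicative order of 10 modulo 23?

Since 10 ∈ (Z/23Z)^×, its order divides φ(23) = 23 − 1 = 22 = 2 · 11.
Divisors of 22: 1, 2, 11, 22.
Compute 10^d (mod 23) for the divisors d until we hit 1:
10^1 ≡ 10 (mod 23)
10^2 ≡ 8 (mod 23)
10^11 ≡ 22 (mod 23)
10^22 ≡ 1 (mod 23) ✓
Therefore the multiplicative order of 10 modulo 23 is 22.

22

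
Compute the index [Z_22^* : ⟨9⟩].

Since 9 ∈ (Z/22Z)^×, its order divides φ(22) = φ(2)·φ(11) = 1·10 = 10 = 2 · 5.
Divisors of 10: 1, 2, 5, 10.
Evaluate successive powers at the divisors of 10:
9^1 ≡ 9
9^2 ≡ 15
9^5 ≡ 1
The order of 9 is 5, so the subgroup it generates has 5 elements.
[(Z/22Z)^× : ⟨9⟩] = 10/5 = 2.

2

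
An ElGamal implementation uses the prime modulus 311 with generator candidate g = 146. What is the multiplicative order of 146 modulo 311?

31

By Lagrange's theorem, ord_311(146) divides φ(311) = 311 − 1 = 310 = 2 · 5 · 31.
Divisors of 310: 1, 2, 5, 10, 31, 62, 155, 310.
Test each divisor d:
146^1 ≡ 146 (mod 311)
146^2 ≡ 168 (mod 311)
146^5 ≡ 265 (mod 311)
146^10 ≡ 250 (mod 311)
146^31 ≡ 1 (mod 311) ✓
Therefore the multiplicative order of 146 modulo 311 is 31.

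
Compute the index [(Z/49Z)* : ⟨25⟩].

2

Since 25 ∈ (Z/49Z)^×, its order divides φ(49) = φ(7^2) = 7·(7−1) = 42 = 2 · 3 · 7.
Divisors of 42: 1, 2, 3, 6, 7, 14, 21, 42.
Check 25^d mod 49 for each divisor in increasing order:
25^1 ≡ 25 (mod 49)
25^2 ≡ 37 (mod 49)
25^3 ≡ 43 (mod 49)
25^6 ≡ 36 (mod 49)
25^7 ≡ 18 (mod 49)
25^14 ≡ 30 (mod 49)
25^21 ≡ 1 (mod 49) ✓
Thus |⟨25⟩| = ord(25) = 21.
The index is φ(49) / ord(25) = 42 / 21 = 2.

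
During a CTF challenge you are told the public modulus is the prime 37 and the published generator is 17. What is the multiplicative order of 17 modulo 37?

36

ord(17) | φ(37) = 37 − 1 = 36 = 2^2 · 3^2.
Divisors of 36: 1, 2, 3, 4, 6, 9, 12, 18, 36.
Evaluate successive powers at the divisors of 36:
17^1 ≡ 17 (mod 37)
17^2 ≡ 30 (mod 37)
17^3 ≡ 29 (mod 37)
17^4 ≡ 12 (mod 37)
17^6 ≡ 27 (mod 37)
17^9 ≡ 6 (mod 37)
17^12 ≡ 26 (mod 37)
17^18 ≡ 36 (mod 37)
17^36 ≡ 1 (mod 37) ✓
Therefore the multiplicative order of 17 modulo 37 is 36.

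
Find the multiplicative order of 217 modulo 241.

30

The order of 217 must divide φ(241) = 241 − 1 = 240 = 2^4 · 3 · 5.
Divisors of 240: 1, 2, 3, 4, 5, 6, 8, 10, 12, 15, 16, 20, 24, 30, 40, 48, 60, 80, 120, 240.
Compute 217^d (mod 241) for the divisors d until we hit 1:
217^1 ≡ 217 (mod 241)
217^2 ≡ 94 (mod 241)
217^3 ≡ 154 (mod 241)
217^4 ≡ 160 (mod 241)
217^5 ≡ 16 (mod 241)
217^6 ≡ 98 (mod 241)
217^8 ≡ 54 (mod 241)
217^10 ≡ 15 (mod 241)
217^12 ≡ 205 (mod 241)
217^15 ≡ 240 (mod 241)
217^16 ≡ 24 (mod 241)
217^20 ≡ 225 (mod 241)
217^24 ≡ 91 (mod 241)
217^30 ≡ 1 (mod 241) ✓
So ord_241(217) = 30.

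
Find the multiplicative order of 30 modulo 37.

ord(30) | φ(37) = 37 − 1 = 36 = 2^2 · 3^2.
Divisors of 36: 1, 2, 3, 4, 6, 9, 12, 18, 36.
Compute 30^d (mod 37) for the divisors d until we hit 1:
30^1 ≡ 30 (mod 37)
30^2 ≡ 12 (mod 37)
30^3 ≡ 27 (mod 37)
30^4 ≡ 33 (mod 37)
30^6 ≡ 26 (mod 37)
30^9 ≡ 36 (mod 37)
30^12 ≡ 10 (mod 37)
30^18 ≡ 1 (mod 37) ✓
Hence ord(30) = 18.

18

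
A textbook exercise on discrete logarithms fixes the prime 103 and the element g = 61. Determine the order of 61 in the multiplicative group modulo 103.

17

The order of 61 must divide φ(103) = 103 − 1 = 102 = 2 · 3 · 17.
Divisors of 102: 1, 2, 3, 6, 17, 34, 51, 102.
Evaluate successive powers at the divisors of 102:
61^1 ≡ 61 (mod 103)
61^2 ≡ 13 (mod 103)
61^3 ≡ 72 (mod 103)
61^6 ≡ 34 (mod 103)
61^17 ≡ 1 (mod 103) ✓
Hence ord(61) = 17.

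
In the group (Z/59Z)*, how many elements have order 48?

φ(59) = 59 − 1 = 58 = 2 · 29.
In a cyclic group of order 58, there are φ(d) elements of order d for each divisor d of 58, and zero for non-divisors.
Here 58 is not a multiple of 48, so there are no elements of order 48.

0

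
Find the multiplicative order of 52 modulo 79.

13

By Lagrange's theorem, ord_79(52) divides φ(79) = 79 − 1 = 78 = 2 · 3 · 13.
Divisors of 78: 1, 2, 3, 6, 13, 26, 39, 78.
Check 52^d mod 79 for each divisor in increasing order:
52^1 ≡ 52
52^2 ≡ 18
52^3 ≡ 67
52^6 ≡ 65
52^13 ≡ 1
The smallest such exponent is 13, so the order of 52 is 13.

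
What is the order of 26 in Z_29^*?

28

ord(26) | φ(29) = 29 − 1 = 28 = 2^2 · 7.
Divisors of 28: 1, 2, 4, 7, 14, 28.
Check 26^d mod 29 for each divisor in increasing order:
26^1 ≡ 26 (mod 29)
26^2 ≡ 9 (mod 29)
26^4 ≡ 23 (mod 29)
26^7 ≡ 17 (mod 29)
26^14 ≡ 28 (mod 29)
26^28 ≡ 1 (mod 29) ✓
The smallest such exponent is 28, so the order of 26 is 28.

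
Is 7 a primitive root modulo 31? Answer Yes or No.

φ(31) = 31 − 1 = 30 = 2 · 3 · 5.
Test 7^(30/q) mod 31 for each prime factor q of 30:
7^15 ≡ 1 (mod 31)  [q = 2: ≡ 1 ✗]
7^10 ≡ 25 (mod 31)  [q = 3: ≢ 1 ✓]
7^6 ≡ 4 (mod 31)  [q = 5: ≢ 1 ✓]
Since 7^15 ≡ 1, the order of 7 divides 15 < 30, so 7 is not a primitive root.

No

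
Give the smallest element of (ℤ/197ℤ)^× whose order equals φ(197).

2

φ(197) = 197 − 1 = 196 = 2^2 · 7^2.
g is a primitive root iff g^(196/q) ≢ 1 (mod 197) for each prime q ∈ {2, 7}.
g = 2: 2^98 ≡ 196; 2^28 ≡ 104 — none is 1, so 2 is a primitive root.
Hence the least primitive root of 197 is 2.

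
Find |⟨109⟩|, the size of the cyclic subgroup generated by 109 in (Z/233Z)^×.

116

Since 109 ∈ (Z/233Z)^×, its order divides φ(233) = 233 − 1 = 232 = 2^3 · 29.
Divisors of 232: 1, 2, 4, 8, 29, 58, 116, 232.
Evaluate successive powers at the divisors of 232:
109^1 ≡ 109
109^2 ≡ 231
109^4 ≡ 4
109^8 ≡ 16
109^29 ≡ 144
109^58 ≡ 232
109^116 ≡ 1
Hence ord(109) = 116.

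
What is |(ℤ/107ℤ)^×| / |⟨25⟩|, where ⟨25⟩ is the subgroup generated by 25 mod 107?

By Lagrange's theorem, ord_107(25) divides φ(107) = 107 − 1 = 106 = 2 · 53.
Divisors of 106: 1, 2, 53, 106.
Check 25^d mod 107 for each divisor in increasing order:
25^1 ≡ 25
25^2 ≡ 90
25^53 ≡ 1
Thus |⟨25⟩| = ord(25) = 53.
[(Z/107Z)^× : ⟨25⟩] = 106/53 = 2.

2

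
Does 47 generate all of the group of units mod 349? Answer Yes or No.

No

φ(349) = 349 − 1 = 348 = 2^2 · 3 · 29.
An element g generates (Z/349Z)^× iff g^(348/q) ≢ 1 (mod 349) for each prime q ∈ {2, 3, 29}.
47^174 ≡ 348 (mod 349)  [q = 2: ≢ 1 ✓]
47^116 ≡ 1 (mod 349)  [q = 3: ≡ 1 ✗]
47^12 ≡ 301 (mod 349)  [q = 29: ≢ 1 ✓]
47^116 ≡ 1 shows ord(47) | 116, strictly less than φ(349); not a primitive root.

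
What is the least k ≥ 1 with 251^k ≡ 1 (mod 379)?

ord(251) | φ(379) = 379 − 1 = 378 = 2 · 3^3 · 7.
Divisors of 378: 1, 2, 3, 6, 7, 9, 14, 18, 21, 27, 42, 54, 63, 126, 189, 378.
Compute 251^d (mod 379) for the divisors d until we hit 1:
251^1 ≡ 251
251^2 ≡ 87
251^3 ≡ 234
251^6 ≡ 180
251^7 ≡ 79
251^9 ≡ 51
251^14 ≡ 177
251^18 ≡ 327
251^21 ≡ 339
251^27 ≡ 1
Hence ord(251) = 27.

27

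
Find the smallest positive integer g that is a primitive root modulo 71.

7

φ(71) = 71 − 1 = 70 = 2 · 5 · 7.
g is a primitive root iff g^(70/q) ≢ 1 (mod 71) for each prime q ∈ {2, 5, 7}.
g = 2: 2^35 ≡ 1 — hits 1, so not a primitive root.
g = 3: 3^35 ≡ 1 — hits 1, so not a primitive root.
g = 4: 4^35 ≡ 1 — hits 1, so not a primitive root.
g = 5: 5^35 ≡ 1 — hits 1, so not a primitive root.
g = 6: 6^35 ≡ 1 — hits 1, so not a primitive root.
g = 7: 7^35 ≡ 70; 7^14 ≡ 54; 7^10 ≡ 45 — none is 1, so 7 is a primitive root.
So 7 is the smallest generator of (Z/71Z)^×.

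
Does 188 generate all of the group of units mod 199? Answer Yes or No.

No

φ(199) = 199 − 1 = 198 = 2 · 3^2 · 11.
Test 188^(198/q) mod 199 for each prime factor q of 198:
188^99 ≡ 1 (mod 199)  [q = 2: ≡ 1 ✗]
188^66 ≡ 1 (mod 199)  [q = 3: ≡ 1 ✗]
188^18 ≡ 103 (mod 199)  [q = 11: ≢ 1 ✓]
Since 188^99 ≡ 1, the order of 188 divides 99 < 198, so 188 is not a primitive root.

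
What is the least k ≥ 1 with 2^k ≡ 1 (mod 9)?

By Lagrange's theorem, ord_9(2) divides φ(9) = φ(3^2) = 3·(3−1) = 6 = 2 · 3.
Divisors of 6: 1, 2, 3, 6.
Evaluate successive powers at the divisors of 6:
2^1 ≡ 2 (mod 9)
2^2 ≡ 4 (mod 9)
2^3 ≡ 8 (mod 9)
2^6 ≡ 1 (mod 9) ✓
Therefore the multiplicative order of 2 modulo 9 is 6.

6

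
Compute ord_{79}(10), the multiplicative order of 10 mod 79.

13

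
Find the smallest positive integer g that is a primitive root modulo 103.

5

φ(103) = 103 − 1 = 102 = 2 · 3 · 17.
g is a primitive root iff g^(102/q) ≢ 1 (mod 103) for each prime q ∈ {2, 3, 17}.
g = 2: 2^51 ≡ 1 — hits 1, so not a primitive root.
g = 3: 3^51 ≡ 102; 3^34 ≡ 1 — hits 1, so not a primitive root.
g = 4: 4^51 ≡ 1 — hits 1, so not a primitive root.
g = 5: 5^51 ≡ 102; 5^34 ≡ 56; 5^6 ≡ 72 — none is 1, so 5 is a primitive root.
The smallest primitive root modulo 103 is 5.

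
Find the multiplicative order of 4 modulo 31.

Since 4 ∈ (Z/31Z)^×, its order divides φ(31) = 31 − 1 = 30 = 2 · 3 · 5.
Divisors of 30: 1, 2, 3, 5, 6, 10, 15, 30.
Check 4^d mod 31 for each divisor in increasing order:
4^1 ≡ 4
4^2 ≡ 16
4^3 ≡ 2
4^5 ≡ 1
So ord_31(4) = 5.

5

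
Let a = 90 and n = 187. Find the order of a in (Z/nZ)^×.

80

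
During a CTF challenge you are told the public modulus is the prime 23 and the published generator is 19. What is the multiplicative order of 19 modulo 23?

22

By Lagrange's theorem, ord_23(19) divides φ(23) = 23 − 1 = 22 = 2 · 11.
Divisors of 22: 1, 2, 11, 22.
Evaluate successive powers at the divisors of 22:
19^1 ≡ 19 (mod 23)
19^2 ≡ 16 (mod 23)
19^11 ≡ 22 (mod 23)
19^22 ≡ 1 (mod 23) ✓
Hence ord(19) = 22.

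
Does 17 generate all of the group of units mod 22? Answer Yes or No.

Yes

φ(22) = φ(2)·φ(11) = 1·10 = 10 = 2 · 5.
An element g generates (Z/22Z)^× iff g^(10/q) ≢ 1 (mod 22) for each prime q ∈ {2, 5}.
17^5 ≡ 21 (mod 22)  [q = 2: ≢ 1 ✓]
17^2 ≡ 3 (mod 22)  [q = 5: ≢ 1 ✓]
All checks pass, so 17 has order 10 and is a primitive root modulo 22.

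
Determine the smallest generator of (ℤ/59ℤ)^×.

φ(59) = 59 − 1 = 58 = 2 · 29.
Test candidates g = 2, 3, … against the prime factors q ∈ {2, 29} of φ(59): g is a generator iff g^(58/q) ≢ 1 for every such q.
g = 2: 2^29 ≡ 58; 2^2 ≡ 4 — none is 1, so 2 is a primitive root.
So 2 is the smallest generator of (Z/59Z)^×.

2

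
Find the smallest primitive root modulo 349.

2

φ(349) = 349 − 1 = 348 = 2^2 · 3 · 29.
g is a primitive root iff g^(348/q) ≢ 1 (mod 349) for each prime q ∈ {2, 3, 29}.
g = 2: 2^174 ≡ 348; 2^116 ≡ 226; 2^12 ≡ 257 — none is 1, so 2 is a primitive root.
So 2 is the smallest generator of (Z/349Z)^×.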